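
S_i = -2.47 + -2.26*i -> [-2.47, -4.73, -6.99, -9.25, -11.51]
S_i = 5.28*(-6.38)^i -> [5.28, -33.69, 214.92, -1371.18, 8748.16]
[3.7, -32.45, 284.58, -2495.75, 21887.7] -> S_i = 3.70*(-8.77)^i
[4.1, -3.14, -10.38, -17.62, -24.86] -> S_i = 4.10 + -7.24*i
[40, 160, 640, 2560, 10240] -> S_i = 40*4^i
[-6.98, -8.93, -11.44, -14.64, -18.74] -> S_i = -6.98*1.28^i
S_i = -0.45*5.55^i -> [-0.45, -2.5, -13.86, -76.93, -426.96]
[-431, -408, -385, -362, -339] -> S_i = -431 + 23*i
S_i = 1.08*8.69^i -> [1.08, 9.39, 81.56, 708.73, 6158.9]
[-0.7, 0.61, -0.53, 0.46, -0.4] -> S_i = -0.70*(-0.87)^i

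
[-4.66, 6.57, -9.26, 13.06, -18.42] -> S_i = -4.66*(-1.41)^i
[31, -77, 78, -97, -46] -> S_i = Random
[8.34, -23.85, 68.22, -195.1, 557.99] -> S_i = 8.34*(-2.86)^i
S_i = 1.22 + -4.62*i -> [1.22, -3.4, -8.02, -12.64, -17.26]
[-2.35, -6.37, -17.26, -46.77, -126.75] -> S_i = -2.35*2.71^i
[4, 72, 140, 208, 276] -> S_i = 4 + 68*i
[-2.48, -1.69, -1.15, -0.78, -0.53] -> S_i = -2.48*0.68^i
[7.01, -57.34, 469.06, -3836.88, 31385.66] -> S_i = 7.01*(-8.18)^i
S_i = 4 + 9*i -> [4, 13, 22, 31, 40]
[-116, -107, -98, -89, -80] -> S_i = -116 + 9*i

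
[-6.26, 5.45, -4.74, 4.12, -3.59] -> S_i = -6.26*(-0.87)^i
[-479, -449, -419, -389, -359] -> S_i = -479 + 30*i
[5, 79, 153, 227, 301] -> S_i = 5 + 74*i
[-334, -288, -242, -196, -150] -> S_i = -334 + 46*i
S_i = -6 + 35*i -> [-6, 29, 64, 99, 134]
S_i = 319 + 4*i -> [319, 323, 327, 331, 335]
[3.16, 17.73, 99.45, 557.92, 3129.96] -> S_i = 3.16*5.61^i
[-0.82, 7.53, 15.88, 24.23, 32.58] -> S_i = -0.82 + 8.35*i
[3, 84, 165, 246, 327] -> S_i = 3 + 81*i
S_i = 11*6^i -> [11, 66, 396, 2376, 14256]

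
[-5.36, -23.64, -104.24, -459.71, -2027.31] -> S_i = -5.36*4.41^i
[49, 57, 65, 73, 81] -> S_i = 49 + 8*i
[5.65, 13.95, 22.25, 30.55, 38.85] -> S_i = 5.65 + 8.30*i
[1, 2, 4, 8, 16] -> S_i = 1*2^i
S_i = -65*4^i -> [-65, -260, -1040, -4160, -16640]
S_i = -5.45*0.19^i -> [-5.45, -1.04, -0.2, -0.04, -0.01]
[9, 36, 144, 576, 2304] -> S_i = 9*4^i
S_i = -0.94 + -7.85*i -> [-0.94, -8.79, -16.64, -24.49, -32.34]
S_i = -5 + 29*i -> [-5, 24, 53, 82, 111]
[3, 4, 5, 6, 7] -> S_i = 3 + 1*i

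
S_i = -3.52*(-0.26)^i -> [-3.52, 0.92, -0.24, 0.06, -0.02]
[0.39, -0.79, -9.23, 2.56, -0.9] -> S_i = Random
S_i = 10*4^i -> [10, 40, 160, 640, 2560]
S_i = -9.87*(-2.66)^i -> [-9.87, 26.25, -69.84, 185.76, -494.13]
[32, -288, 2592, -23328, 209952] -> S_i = 32*-9^i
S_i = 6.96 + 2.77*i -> [6.96, 9.73, 12.5, 15.27, 18.04]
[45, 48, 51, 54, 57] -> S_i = 45 + 3*i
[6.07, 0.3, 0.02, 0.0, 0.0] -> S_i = 6.07*0.05^i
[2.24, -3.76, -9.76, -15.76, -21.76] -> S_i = 2.24 + -6.00*i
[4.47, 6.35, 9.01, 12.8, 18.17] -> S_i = 4.47*1.42^i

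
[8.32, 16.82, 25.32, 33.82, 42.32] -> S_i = 8.32 + 8.50*i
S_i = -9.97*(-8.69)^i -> [-9.97, 86.64, -752.9, 6542.66, -56855.73]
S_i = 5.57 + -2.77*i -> [5.57, 2.8, 0.03, -2.74, -5.51]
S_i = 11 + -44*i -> [11, -33, -77, -121, -165]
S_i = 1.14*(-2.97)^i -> [1.14, -3.39, 10.06, -29.87, 88.7]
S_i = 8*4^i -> [8, 32, 128, 512, 2048]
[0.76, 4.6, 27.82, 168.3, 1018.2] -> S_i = 0.76*6.05^i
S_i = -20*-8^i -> [-20, 160, -1280, 10240, -81920]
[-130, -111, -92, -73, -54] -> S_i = -130 + 19*i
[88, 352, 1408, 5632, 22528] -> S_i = 88*4^i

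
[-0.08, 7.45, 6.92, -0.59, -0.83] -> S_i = Random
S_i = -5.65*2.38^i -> [-5.65, -13.45, -32.0, -76.17, -181.28]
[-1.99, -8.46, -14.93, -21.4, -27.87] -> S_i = -1.99 + -6.47*i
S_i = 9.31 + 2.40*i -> [9.31, 11.71, 14.11, 16.51, 18.91]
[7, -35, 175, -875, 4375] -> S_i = 7*-5^i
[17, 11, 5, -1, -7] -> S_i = 17 + -6*i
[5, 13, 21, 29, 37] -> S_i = 5 + 8*i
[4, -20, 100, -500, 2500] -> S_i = 4*-5^i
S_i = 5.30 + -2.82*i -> [5.3, 2.48, -0.34, -3.16, -5.98]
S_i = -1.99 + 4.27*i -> [-1.99, 2.28, 6.55, 10.82, 15.09]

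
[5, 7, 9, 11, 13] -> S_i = 5 + 2*i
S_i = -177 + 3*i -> [-177, -174, -171, -168, -165]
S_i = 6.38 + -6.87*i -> [6.38, -0.49, -7.36, -14.23, -21.1]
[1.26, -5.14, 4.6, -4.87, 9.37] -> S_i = Random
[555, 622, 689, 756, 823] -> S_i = 555 + 67*i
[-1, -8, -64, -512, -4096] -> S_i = -1*8^i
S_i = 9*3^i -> [9, 27, 81, 243, 729]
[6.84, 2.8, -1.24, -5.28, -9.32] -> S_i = 6.84 + -4.04*i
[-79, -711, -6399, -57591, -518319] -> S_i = -79*9^i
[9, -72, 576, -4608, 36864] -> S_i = 9*-8^i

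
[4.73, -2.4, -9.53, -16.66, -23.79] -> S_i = 4.73 + -7.13*i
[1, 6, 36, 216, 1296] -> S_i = 1*6^i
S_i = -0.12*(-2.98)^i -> [-0.12, 0.36, -1.07, 3.18, -9.46]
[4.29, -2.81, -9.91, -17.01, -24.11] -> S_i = 4.29 + -7.10*i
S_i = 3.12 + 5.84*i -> [3.12, 8.96, 14.8, 20.64, 26.48]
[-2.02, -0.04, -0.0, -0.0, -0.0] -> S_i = -2.02*0.02^i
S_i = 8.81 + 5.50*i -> [8.81, 14.31, 19.81, 25.31, 30.81]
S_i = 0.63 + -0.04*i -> [0.63, 0.59, 0.55, 0.51, 0.47]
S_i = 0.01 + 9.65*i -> [0.01, 9.66, 19.31, 28.96, 38.61]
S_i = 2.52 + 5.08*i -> [2.52, 7.6, 12.68, 17.76, 22.84]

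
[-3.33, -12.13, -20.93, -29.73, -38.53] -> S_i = -3.33 + -8.80*i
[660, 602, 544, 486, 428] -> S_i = 660 + -58*i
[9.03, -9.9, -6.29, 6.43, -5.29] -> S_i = Random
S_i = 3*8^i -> [3, 24, 192, 1536, 12288]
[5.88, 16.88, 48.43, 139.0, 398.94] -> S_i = 5.88*2.87^i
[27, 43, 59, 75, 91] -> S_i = 27 + 16*i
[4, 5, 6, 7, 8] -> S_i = 4 + 1*i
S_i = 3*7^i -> [3, 21, 147, 1029, 7203]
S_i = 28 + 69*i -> [28, 97, 166, 235, 304]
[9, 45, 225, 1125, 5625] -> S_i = 9*5^i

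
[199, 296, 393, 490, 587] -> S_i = 199 + 97*i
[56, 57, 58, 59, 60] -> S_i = 56 + 1*i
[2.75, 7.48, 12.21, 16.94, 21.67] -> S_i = 2.75 + 4.73*i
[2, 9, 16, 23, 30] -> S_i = 2 + 7*i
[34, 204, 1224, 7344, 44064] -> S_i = 34*6^i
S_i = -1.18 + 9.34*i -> [-1.18, 8.16, 17.5, 26.84, 36.18]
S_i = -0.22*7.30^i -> [-0.22, -1.61, -11.72, -85.58, -624.76]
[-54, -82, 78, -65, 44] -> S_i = Random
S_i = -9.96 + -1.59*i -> [-9.96, -11.55, -13.14, -14.73, -16.32]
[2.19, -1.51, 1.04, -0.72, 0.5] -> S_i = 2.19*(-0.69)^i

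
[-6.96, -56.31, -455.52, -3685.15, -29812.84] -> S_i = -6.96*8.09^i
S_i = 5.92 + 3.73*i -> [5.92, 9.65, 13.38, 17.11, 20.84]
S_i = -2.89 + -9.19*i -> [-2.89, -12.08, -21.27, -30.46, -39.65]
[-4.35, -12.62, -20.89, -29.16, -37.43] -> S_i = -4.35 + -8.27*i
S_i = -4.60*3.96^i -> [-4.6, -18.22, -72.14, -285.66, -1131.2]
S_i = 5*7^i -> [5, 35, 245, 1715, 12005]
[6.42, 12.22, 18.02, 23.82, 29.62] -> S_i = 6.42 + 5.80*i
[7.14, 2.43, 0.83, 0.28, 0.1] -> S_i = 7.14*0.34^i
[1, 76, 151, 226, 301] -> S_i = 1 + 75*i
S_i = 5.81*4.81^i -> [5.81, 27.95, 134.42, 646.56, 3109.97]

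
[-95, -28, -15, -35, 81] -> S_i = Random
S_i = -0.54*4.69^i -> [-0.54, -2.53, -11.88, -55.71, -261.27]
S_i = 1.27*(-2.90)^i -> [1.27, -3.68, 10.68, -30.97, 89.82]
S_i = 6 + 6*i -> [6, 12, 18, 24, 30]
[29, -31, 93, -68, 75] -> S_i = Random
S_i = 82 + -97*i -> [82, -15, -112, -209, -306]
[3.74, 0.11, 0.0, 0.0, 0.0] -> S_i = 3.74*0.03^i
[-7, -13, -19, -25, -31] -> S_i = -7 + -6*i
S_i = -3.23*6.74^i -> [-3.23, -21.77, -146.73, -988.97, -6665.64]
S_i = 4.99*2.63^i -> [4.99, 13.12, 34.52, 90.78, 238.74]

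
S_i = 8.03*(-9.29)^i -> [8.03, -74.6, 693.02, -6438.17, 59810.63]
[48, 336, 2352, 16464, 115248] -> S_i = 48*7^i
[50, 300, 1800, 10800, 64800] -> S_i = 50*6^i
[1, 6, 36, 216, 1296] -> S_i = 1*6^i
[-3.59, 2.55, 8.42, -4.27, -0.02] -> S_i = Random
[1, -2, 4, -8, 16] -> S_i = 1*-2^i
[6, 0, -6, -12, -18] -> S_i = 6 + -6*i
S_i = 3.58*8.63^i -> [3.58, 30.9, 266.63, 2300.99, 19857.57]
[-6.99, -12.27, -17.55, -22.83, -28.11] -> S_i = -6.99 + -5.28*i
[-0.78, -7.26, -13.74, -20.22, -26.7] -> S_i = -0.78 + -6.48*i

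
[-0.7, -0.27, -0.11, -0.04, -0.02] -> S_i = -0.70*0.39^i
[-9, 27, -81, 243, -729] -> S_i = -9*-3^i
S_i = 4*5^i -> [4, 20, 100, 500, 2500]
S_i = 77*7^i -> [77, 539, 3773, 26411, 184877]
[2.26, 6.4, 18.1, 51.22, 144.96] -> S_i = 2.26*2.83^i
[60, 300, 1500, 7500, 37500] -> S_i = 60*5^i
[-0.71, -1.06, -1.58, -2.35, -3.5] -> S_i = -0.71*1.49^i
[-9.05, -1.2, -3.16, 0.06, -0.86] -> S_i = Random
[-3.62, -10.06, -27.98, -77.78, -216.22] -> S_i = -3.62*2.78^i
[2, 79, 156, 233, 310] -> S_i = 2 + 77*i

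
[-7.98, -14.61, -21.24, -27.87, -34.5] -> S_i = -7.98 + -6.63*i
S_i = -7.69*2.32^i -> [-7.69, -17.84, -41.39, -96.03, -222.78]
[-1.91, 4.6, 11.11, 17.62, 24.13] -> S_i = -1.91 + 6.51*i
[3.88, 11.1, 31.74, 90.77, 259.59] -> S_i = 3.88*2.86^i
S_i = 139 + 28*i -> [139, 167, 195, 223, 251]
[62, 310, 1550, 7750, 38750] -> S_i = 62*5^i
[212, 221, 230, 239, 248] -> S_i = 212 + 9*i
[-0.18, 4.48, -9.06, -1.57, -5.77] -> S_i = Random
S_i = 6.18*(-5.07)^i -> [6.18, -31.33, 158.86, -805.4, 4083.38]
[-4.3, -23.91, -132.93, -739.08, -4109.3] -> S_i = -4.30*5.56^i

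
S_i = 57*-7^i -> [57, -399, 2793, -19551, 136857]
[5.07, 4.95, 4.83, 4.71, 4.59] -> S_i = 5.07 + -0.12*i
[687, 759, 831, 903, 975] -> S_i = 687 + 72*i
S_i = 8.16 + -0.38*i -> [8.16, 7.78, 7.4, 7.02, 6.64]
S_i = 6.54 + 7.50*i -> [6.54, 14.04, 21.54, 29.04, 36.54]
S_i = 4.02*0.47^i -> [4.02, 1.89, 0.89, 0.42, 0.2]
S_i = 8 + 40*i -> [8, 48, 88, 128, 168]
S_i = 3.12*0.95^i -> [3.12, 2.96, 2.82, 2.68, 2.54]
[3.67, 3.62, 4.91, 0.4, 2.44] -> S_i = Random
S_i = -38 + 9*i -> [-38, -29, -20, -11, -2]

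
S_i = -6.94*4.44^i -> [-6.94, -30.81, -136.81, -607.45, -2697.06]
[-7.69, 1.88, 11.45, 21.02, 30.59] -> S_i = -7.69 + 9.57*i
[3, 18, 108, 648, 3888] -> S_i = 3*6^i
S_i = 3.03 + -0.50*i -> [3.03, 2.53, 2.03, 1.53, 1.03]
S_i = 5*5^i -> [5, 25, 125, 625, 3125]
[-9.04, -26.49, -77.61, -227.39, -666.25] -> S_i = -9.04*2.93^i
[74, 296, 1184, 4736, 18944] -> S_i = 74*4^i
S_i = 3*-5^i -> [3, -15, 75, -375, 1875]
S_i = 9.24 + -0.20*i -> [9.24, 9.04, 8.84, 8.64, 8.44]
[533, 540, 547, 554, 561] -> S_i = 533 + 7*i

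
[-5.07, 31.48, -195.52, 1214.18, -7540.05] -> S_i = -5.07*(-6.21)^i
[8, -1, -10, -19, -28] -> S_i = 8 + -9*i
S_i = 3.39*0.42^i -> [3.39, 1.42, 0.6, 0.25, 0.11]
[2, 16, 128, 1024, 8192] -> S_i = 2*8^i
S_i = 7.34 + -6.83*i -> [7.34, 0.51, -6.32, -13.15, -19.98]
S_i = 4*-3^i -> [4, -12, 36, -108, 324]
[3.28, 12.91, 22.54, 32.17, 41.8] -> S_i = 3.28 + 9.63*i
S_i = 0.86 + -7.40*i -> [0.86, -6.54, -13.94, -21.34, -28.74]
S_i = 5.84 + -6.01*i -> [5.84, -0.17, -6.18, -12.19, -18.2]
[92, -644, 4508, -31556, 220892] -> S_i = 92*-7^i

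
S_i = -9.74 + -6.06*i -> [-9.74, -15.8, -21.86, -27.92, -33.98]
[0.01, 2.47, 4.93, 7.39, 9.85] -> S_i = 0.01 + 2.46*i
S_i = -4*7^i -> [-4, -28, -196, -1372, -9604]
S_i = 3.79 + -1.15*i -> [3.79, 2.64, 1.49, 0.34, -0.81]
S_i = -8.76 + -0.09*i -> [-8.76, -8.85, -8.94, -9.03, -9.12]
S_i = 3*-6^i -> [3, -18, 108, -648, 3888]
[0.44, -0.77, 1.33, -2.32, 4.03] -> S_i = 0.44*(-1.74)^i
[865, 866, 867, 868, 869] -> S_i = 865 + 1*i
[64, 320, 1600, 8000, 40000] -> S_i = 64*5^i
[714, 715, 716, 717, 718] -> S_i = 714 + 1*i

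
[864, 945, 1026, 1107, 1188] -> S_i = 864 + 81*i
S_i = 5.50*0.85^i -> [5.5, 4.68, 3.97, 3.38, 2.87]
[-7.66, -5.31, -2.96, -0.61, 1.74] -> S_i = -7.66 + 2.35*i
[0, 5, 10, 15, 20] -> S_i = 0 + 5*i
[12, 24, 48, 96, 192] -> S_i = 12*2^i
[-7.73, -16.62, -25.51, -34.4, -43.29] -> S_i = -7.73 + -8.89*i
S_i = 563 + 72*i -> [563, 635, 707, 779, 851]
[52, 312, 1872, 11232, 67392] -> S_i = 52*6^i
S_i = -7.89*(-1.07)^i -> [-7.89, 8.44, -9.03, 9.67, -10.34]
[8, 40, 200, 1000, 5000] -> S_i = 8*5^i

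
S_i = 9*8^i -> [9, 72, 576, 4608, 36864]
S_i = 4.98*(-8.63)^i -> [4.98, -42.98, 370.89, -3200.82, 27623.11]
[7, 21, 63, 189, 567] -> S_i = 7*3^i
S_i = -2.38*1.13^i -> [-2.38, -2.69, -3.04, -3.43, -3.88]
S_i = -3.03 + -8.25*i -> [-3.03, -11.28, -19.53, -27.78, -36.03]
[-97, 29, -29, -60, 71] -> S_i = Random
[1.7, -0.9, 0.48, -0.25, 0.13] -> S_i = 1.70*(-0.53)^i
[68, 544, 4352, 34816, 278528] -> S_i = 68*8^i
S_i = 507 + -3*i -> [507, 504, 501, 498, 495]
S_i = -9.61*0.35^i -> [-9.61, -3.36, -1.18, -0.41, -0.14]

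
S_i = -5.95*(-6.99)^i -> [-5.95, 41.59, -290.72, 2032.12, -14204.49]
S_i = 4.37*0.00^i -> [4.37, 0.0, 0.0, 0.0, 0.0]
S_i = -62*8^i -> [-62, -496, -3968, -31744, -253952]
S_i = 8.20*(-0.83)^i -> [8.2, -6.81, 5.65, -4.69, 3.89]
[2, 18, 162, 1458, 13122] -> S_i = 2*9^i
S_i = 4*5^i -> [4, 20, 100, 500, 2500]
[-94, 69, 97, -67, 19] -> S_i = Random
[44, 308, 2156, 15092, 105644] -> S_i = 44*7^i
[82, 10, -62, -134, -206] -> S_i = 82 + -72*i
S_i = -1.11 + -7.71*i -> [-1.11, -8.82, -16.53, -24.24, -31.95]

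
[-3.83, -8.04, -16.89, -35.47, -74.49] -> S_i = -3.83*2.10^i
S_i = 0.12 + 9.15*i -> [0.12, 9.27, 18.42, 27.57, 36.72]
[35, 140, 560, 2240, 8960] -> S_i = 35*4^i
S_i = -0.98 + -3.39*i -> [-0.98, -4.37, -7.76, -11.15, -14.54]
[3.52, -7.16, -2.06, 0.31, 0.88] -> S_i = Random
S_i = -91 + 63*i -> [-91, -28, 35, 98, 161]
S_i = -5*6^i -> [-5, -30, -180, -1080, -6480]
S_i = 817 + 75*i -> [817, 892, 967, 1042, 1117]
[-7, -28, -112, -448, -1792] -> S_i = -7*4^i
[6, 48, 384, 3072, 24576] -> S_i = 6*8^i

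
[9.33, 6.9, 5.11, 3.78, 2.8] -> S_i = 9.33*0.74^i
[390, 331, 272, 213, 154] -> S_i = 390 + -59*i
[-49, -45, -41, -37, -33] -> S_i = -49 + 4*i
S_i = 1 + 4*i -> [1, 5, 9, 13, 17]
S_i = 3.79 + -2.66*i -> [3.79, 1.13, -1.53, -4.19, -6.85]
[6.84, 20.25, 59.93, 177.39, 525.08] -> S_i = 6.84*2.96^i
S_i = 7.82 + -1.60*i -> [7.82, 6.22, 4.62, 3.02, 1.42]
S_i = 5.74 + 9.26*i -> [5.74, 15.0, 24.26, 33.52, 42.78]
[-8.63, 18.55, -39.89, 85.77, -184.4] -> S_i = -8.63*(-2.15)^i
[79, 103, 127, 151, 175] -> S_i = 79 + 24*i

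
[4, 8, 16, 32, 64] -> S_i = 4*2^i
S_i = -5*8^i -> [-5, -40, -320, -2560, -20480]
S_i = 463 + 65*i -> [463, 528, 593, 658, 723]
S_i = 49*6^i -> [49, 294, 1764, 10584, 63504]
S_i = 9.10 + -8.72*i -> [9.1, 0.38, -8.34, -17.06, -25.78]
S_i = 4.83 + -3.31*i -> [4.83, 1.52, -1.79, -5.1, -8.41]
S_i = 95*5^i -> [95, 475, 2375, 11875, 59375]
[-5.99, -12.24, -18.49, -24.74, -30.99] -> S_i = -5.99 + -6.25*i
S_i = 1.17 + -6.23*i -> [1.17, -5.06, -11.29, -17.52, -23.75]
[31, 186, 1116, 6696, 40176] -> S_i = 31*6^i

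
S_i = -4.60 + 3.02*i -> [-4.6, -1.58, 1.44, 4.46, 7.48]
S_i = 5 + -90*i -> [5, -85, -175, -265, -355]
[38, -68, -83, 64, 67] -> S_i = Random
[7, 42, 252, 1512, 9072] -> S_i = 7*6^i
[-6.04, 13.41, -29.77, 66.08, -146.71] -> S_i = -6.04*(-2.22)^i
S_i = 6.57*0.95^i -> [6.57, 6.24, 5.93, 5.63, 5.35]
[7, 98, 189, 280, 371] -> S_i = 7 + 91*i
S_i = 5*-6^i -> [5, -30, 180, -1080, 6480]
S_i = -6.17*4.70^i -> [-6.17, -29.0, -136.3, -640.59, -3010.76]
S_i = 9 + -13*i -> [9, -4, -17, -30, -43]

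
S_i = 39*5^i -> [39, 195, 975, 4875, 24375]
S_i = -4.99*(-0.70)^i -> [-4.99, 3.49, -2.45, 1.71, -1.2]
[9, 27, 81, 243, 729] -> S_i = 9*3^i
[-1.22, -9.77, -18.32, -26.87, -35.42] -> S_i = -1.22 + -8.55*i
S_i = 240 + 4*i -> [240, 244, 248, 252, 256]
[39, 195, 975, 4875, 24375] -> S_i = 39*5^i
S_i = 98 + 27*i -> [98, 125, 152, 179, 206]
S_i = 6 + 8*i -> [6, 14, 22, 30, 38]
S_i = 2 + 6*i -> [2, 8, 14, 20, 26]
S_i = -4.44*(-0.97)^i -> [-4.44, 4.31, -4.18, 4.05, -3.93]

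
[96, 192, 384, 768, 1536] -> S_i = 96*2^i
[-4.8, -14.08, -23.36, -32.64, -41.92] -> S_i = -4.80 + -9.28*i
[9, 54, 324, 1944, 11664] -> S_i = 9*6^i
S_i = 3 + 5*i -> [3, 8, 13, 18, 23]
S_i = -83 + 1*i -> [-83, -82, -81, -80, -79]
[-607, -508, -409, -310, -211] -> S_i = -607 + 99*i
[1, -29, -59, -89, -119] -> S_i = 1 + -30*i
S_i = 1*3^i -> [1, 3, 9, 27, 81]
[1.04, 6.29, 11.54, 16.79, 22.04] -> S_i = 1.04 + 5.25*i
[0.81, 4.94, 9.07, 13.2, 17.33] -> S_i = 0.81 + 4.13*i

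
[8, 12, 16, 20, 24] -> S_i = 8 + 4*i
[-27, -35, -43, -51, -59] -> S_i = -27 + -8*i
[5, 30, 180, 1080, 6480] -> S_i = 5*6^i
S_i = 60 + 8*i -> [60, 68, 76, 84, 92]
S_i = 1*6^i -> [1, 6, 36, 216, 1296]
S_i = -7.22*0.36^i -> [-7.22, -2.6, -0.94, -0.34, -0.12]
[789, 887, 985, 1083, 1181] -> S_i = 789 + 98*i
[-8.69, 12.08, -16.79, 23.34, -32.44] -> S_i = -8.69*(-1.39)^i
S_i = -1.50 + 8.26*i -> [-1.5, 6.76, 15.02, 23.28, 31.54]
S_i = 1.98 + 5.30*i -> [1.98, 7.28, 12.58, 17.88, 23.18]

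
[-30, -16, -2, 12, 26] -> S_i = -30 + 14*i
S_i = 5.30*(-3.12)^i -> [5.3, -16.54, 51.59, -160.97, 502.22]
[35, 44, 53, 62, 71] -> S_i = 35 + 9*i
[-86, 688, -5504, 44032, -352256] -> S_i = -86*-8^i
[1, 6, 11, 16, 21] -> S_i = 1 + 5*i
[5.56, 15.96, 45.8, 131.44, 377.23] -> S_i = 5.56*2.87^i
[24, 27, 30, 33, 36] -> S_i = 24 + 3*i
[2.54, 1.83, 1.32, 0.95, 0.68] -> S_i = 2.54*0.72^i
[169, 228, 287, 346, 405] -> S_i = 169 + 59*i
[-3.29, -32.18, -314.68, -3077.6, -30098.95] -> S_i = -3.29*9.78^i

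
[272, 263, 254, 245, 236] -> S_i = 272 + -9*i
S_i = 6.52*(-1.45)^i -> [6.52, -9.45, 13.71, -19.88, 28.82]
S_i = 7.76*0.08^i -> [7.76, 0.62, 0.05, 0.0, 0.0]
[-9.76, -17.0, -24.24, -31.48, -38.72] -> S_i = -9.76 + -7.24*i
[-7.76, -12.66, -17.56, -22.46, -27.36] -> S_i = -7.76 + -4.90*i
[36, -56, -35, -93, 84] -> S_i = Random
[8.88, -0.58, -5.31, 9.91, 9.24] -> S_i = Random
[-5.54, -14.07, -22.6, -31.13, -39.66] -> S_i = -5.54 + -8.53*i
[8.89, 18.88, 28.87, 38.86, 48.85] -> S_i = 8.89 + 9.99*i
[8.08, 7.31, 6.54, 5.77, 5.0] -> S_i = 8.08 + -0.77*i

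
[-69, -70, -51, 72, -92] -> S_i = Random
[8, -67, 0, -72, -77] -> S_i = Random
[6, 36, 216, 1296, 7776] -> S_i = 6*6^i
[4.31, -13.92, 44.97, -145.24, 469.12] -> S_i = 4.31*(-3.23)^i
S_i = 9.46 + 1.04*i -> [9.46, 10.5, 11.54, 12.58, 13.62]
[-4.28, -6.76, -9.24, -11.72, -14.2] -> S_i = -4.28 + -2.48*i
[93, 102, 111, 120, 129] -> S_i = 93 + 9*i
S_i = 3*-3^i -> [3, -9, 27, -81, 243]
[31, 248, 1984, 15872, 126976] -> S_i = 31*8^i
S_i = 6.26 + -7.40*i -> [6.26, -1.14, -8.54, -15.94, -23.34]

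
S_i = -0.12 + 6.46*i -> [-0.12, 6.34, 12.8, 19.26, 25.72]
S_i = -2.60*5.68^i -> [-2.6, -14.77, -83.88, -476.45, -2706.24]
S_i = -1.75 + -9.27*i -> [-1.75, -11.02, -20.29, -29.56, -38.83]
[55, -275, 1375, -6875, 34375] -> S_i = 55*-5^i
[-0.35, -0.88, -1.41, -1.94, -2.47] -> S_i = -0.35 + -0.53*i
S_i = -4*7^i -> [-4, -28, -196, -1372, -9604]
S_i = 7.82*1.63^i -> [7.82, 12.75, 20.78, 33.87, 55.2]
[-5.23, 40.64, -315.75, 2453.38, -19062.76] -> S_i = -5.23*(-7.77)^i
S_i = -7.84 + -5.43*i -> [-7.84, -13.27, -18.7, -24.13, -29.56]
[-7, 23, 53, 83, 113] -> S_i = -7 + 30*i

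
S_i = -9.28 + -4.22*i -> [-9.28, -13.5, -17.72, -21.94, -26.16]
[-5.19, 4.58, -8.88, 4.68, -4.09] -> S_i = Random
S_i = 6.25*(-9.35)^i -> [6.25, -58.44, 546.39, -5108.75, 47766.83]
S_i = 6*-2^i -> [6, -12, 24, -48, 96]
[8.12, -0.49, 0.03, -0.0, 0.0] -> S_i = 8.12*(-0.06)^i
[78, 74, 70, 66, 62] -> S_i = 78 + -4*i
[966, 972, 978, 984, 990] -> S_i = 966 + 6*i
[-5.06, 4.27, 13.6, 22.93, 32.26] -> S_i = -5.06 + 9.33*i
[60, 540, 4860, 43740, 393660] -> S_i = 60*9^i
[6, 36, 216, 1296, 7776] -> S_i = 6*6^i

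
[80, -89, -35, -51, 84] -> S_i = Random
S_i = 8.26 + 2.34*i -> [8.26, 10.6, 12.94, 15.28, 17.62]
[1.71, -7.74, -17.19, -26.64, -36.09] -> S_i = 1.71 + -9.45*i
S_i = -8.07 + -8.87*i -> [-8.07, -16.94, -25.81, -34.68, -43.55]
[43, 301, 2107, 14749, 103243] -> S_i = 43*7^i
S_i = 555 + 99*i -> [555, 654, 753, 852, 951]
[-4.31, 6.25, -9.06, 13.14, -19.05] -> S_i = -4.31*(-1.45)^i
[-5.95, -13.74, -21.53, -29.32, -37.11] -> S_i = -5.95 + -7.79*i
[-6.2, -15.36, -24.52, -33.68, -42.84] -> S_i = -6.20 + -9.16*i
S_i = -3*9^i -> [-3, -27, -243, -2187, -19683]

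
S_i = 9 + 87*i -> [9, 96, 183, 270, 357]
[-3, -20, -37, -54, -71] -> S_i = -3 + -17*i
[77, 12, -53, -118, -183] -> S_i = 77 + -65*i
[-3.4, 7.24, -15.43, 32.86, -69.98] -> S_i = -3.40*(-2.13)^i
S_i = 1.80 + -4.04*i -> [1.8, -2.24, -6.28, -10.32, -14.36]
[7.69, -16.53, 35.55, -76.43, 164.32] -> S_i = 7.69*(-2.15)^i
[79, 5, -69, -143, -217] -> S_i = 79 + -74*i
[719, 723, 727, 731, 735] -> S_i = 719 + 4*i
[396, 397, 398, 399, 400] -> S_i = 396 + 1*i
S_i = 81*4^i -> [81, 324, 1296, 5184, 20736]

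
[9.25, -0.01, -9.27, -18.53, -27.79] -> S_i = 9.25 + -9.26*i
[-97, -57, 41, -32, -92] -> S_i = Random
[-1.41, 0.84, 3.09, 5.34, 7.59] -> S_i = -1.41 + 2.25*i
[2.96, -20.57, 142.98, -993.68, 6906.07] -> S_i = 2.96*(-6.95)^i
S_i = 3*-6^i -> [3, -18, 108, -648, 3888]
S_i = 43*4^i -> [43, 172, 688, 2752, 11008]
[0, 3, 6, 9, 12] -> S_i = 0 + 3*i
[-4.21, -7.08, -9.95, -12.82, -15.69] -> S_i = -4.21 + -2.87*i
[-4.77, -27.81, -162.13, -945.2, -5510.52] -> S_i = -4.77*5.83^i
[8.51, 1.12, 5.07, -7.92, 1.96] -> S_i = Random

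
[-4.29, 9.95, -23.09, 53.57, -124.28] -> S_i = -4.29*(-2.32)^i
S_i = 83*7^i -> [83, 581, 4067, 28469, 199283]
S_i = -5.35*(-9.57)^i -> [-5.35, 51.2, -489.98, 4689.1, -44874.7]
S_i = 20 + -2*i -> [20, 18, 16, 14, 12]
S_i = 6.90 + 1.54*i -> [6.9, 8.44, 9.98, 11.52, 13.06]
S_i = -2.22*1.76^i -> [-2.22, -3.91, -6.88, -12.1, -21.3]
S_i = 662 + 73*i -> [662, 735, 808, 881, 954]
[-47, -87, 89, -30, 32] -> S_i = Random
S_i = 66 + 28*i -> [66, 94, 122, 150, 178]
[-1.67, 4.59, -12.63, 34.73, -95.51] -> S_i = -1.67*(-2.75)^i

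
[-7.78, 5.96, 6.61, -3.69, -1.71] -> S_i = Random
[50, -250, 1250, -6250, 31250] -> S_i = 50*-5^i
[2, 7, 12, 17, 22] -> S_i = 2 + 5*i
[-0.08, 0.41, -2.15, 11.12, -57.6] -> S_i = -0.08*(-5.18)^i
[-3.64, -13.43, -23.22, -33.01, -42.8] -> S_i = -3.64 + -9.79*i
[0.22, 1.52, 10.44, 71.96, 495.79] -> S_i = 0.22*6.89^i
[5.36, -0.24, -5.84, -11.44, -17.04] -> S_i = 5.36 + -5.60*i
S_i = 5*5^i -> [5, 25, 125, 625, 3125]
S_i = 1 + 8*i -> [1, 9, 17, 25, 33]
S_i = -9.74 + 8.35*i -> [-9.74, -1.39, 6.96, 15.31, 23.66]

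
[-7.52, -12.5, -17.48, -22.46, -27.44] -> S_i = -7.52 + -4.98*i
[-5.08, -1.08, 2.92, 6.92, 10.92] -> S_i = -5.08 + 4.00*i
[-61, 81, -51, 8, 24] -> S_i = Random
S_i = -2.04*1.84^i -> [-2.04, -3.75, -6.91, -12.71, -23.38]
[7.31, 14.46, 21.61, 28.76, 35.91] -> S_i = 7.31 + 7.15*i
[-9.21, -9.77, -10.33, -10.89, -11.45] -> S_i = -9.21 + -0.56*i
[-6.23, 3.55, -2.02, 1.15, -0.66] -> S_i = -6.23*(-0.57)^i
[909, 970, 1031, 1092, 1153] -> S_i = 909 + 61*i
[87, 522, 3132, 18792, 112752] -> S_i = 87*6^i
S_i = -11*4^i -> [-11, -44, -176, -704, -2816]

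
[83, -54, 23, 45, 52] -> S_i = Random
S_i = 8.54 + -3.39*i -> [8.54, 5.15, 1.76, -1.63, -5.02]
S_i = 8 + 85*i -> [8, 93, 178, 263, 348]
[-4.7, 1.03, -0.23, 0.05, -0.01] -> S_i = -4.70*(-0.22)^i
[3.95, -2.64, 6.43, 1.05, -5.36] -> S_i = Random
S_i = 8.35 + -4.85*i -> [8.35, 3.5, -1.35, -6.2, -11.05]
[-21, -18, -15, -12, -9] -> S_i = -21 + 3*i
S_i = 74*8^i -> [74, 592, 4736, 37888, 303104]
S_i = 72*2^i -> [72, 144, 288, 576, 1152]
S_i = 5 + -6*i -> [5, -1, -7, -13, -19]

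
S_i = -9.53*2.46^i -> [-9.53, -23.44, -57.67, -141.87, -349.01]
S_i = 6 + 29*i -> [6, 35, 64, 93, 122]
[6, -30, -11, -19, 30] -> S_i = Random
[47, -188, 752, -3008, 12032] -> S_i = 47*-4^i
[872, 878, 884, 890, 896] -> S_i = 872 + 6*i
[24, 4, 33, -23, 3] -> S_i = Random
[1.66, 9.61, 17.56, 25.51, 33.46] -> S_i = 1.66 + 7.95*i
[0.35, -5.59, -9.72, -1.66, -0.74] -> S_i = Random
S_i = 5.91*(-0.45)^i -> [5.91, -2.66, 1.2, -0.54, 0.24]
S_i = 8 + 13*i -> [8, 21, 34, 47, 60]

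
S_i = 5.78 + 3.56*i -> [5.78, 9.34, 12.9, 16.46, 20.02]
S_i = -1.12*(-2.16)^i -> [-1.12, 2.42, -5.23, 11.29, -24.38]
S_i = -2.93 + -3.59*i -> [-2.93, -6.52, -10.11, -13.7, -17.29]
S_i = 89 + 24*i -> [89, 113, 137, 161, 185]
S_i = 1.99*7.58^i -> [1.99, 15.08, 114.34, 866.68, 6569.46]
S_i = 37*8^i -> [37, 296, 2368, 18944, 151552]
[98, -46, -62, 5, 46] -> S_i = Random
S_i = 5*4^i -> [5, 20, 80, 320, 1280]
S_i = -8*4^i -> [-8, -32, -128, -512, -2048]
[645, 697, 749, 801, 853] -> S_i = 645 + 52*i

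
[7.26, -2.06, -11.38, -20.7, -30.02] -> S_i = 7.26 + -9.32*i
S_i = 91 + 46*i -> [91, 137, 183, 229, 275]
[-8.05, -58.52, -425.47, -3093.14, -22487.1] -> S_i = -8.05*7.27^i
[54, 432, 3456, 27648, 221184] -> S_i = 54*8^i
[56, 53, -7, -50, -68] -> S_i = Random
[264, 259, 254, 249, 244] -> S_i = 264 + -5*i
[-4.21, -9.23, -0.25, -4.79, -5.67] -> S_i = Random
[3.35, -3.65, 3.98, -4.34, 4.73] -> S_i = 3.35*(-1.09)^i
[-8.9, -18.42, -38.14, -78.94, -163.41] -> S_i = -8.90*2.07^i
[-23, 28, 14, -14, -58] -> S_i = Random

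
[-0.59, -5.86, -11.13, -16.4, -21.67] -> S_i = -0.59 + -5.27*i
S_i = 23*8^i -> [23, 184, 1472, 11776, 94208]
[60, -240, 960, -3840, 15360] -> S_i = 60*-4^i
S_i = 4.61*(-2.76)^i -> [4.61, -12.72, 35.12, -96.92, 267.51]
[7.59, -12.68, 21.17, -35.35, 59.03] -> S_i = 7.59*(-1.67)^i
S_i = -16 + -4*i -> [-16, -20, -24, -28, -32]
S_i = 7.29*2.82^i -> [7.29, 20.56, 57.97, 163.48, 461.02]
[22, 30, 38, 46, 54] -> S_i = 22 + 8*i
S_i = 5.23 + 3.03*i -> [5.23, 8.26, 11.29, 14.32, 17.35]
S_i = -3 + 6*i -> [-3, 3, 9, 15, 21]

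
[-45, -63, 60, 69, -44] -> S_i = Random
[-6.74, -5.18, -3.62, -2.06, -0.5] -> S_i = -6.74 + 1.56*i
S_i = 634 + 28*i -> [634, 662, 690, 718, 746]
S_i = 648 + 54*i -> [648, 702, 756, 810, 864]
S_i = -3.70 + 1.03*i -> [-3.7, -2.67, -1.64, -0.61, 0.42]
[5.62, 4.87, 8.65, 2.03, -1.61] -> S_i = Random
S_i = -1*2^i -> [-1, -2, -4, -8, -16]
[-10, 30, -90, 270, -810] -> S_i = -10*-3^i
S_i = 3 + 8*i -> [3, 11, 19, 27, 35]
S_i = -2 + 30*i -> [-2, 28, 58, 88, 118]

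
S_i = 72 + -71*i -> [72, 1, -70, -141, -212]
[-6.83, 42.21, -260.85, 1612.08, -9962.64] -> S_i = -6.83*(-6.18)^i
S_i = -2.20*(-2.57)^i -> [-2.2, 5.65, -14.53, 37.34, -95.97]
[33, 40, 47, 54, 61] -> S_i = 33 + 7*i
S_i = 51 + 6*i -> [51, 57, 63, 69, 75]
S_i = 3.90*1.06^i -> [3.9, 4.13, 4.38, 4.64, 4.92]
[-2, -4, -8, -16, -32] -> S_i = -2*2^i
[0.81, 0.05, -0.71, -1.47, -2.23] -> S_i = 0.81 + -0.76*i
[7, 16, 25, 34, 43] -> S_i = 7 + 9*i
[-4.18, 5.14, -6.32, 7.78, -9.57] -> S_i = -4.18*(-1.23)^i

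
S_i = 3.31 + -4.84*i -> [3.31, -1.53, -6.37, -11.21, -16.05]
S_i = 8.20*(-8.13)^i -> [8.2, -66.67, 541.99, -4406.42, 35824.16]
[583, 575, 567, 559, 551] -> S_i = 583 + -8*i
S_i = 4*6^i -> [4, 24, 144, 864, 5184]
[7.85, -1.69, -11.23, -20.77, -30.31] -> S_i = 7.85 + -9.54*i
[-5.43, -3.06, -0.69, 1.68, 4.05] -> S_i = -5.43 + 2.37*i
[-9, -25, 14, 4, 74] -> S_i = Random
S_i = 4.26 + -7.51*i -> [4.26, -3.25, -10.76, -18.27, -25.78]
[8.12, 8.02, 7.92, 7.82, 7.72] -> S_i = 8.12 + -0.10*i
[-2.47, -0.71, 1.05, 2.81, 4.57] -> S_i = -2.47 + 1.76*i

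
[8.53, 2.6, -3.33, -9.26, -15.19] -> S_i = 8.53 + -5.93*i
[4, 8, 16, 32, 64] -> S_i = 4*2^i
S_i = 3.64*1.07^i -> [3.64, 3.89, 4.17, 4.46, 4.77]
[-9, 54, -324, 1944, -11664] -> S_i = -9*-6^i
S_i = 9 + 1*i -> [9, 10, 11, 12, 13]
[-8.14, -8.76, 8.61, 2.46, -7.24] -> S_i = Random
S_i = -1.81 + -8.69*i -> [-1.81, -10.5, -19.19, -27.88, -36.57]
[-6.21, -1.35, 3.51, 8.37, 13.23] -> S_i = -6.21 + 4.86*i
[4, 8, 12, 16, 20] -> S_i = 4 + 4*i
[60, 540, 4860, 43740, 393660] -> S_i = 60*9^i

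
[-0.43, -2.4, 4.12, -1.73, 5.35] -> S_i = Random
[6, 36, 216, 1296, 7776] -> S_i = 6*6^i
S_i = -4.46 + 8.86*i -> [-4.46, 4.4, 13.26, 22.12, 30.98]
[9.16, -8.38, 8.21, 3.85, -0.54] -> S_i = Random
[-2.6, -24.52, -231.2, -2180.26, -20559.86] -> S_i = -2.60*9.43^i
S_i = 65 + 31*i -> [65, 96, 127, 158, 189]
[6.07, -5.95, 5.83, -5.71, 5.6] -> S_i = 6.07*(-0.98)^i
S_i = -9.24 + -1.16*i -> [-9.24, -10.4, -11.56, -12.72, -13.88]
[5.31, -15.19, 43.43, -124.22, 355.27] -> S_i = 5.31*(-2.86)^i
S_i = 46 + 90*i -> [46, 136, 226, 316, 406]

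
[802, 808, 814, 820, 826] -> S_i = 802 + 6*i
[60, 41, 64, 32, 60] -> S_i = Random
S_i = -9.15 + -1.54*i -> [-9.15, -10.69, -12.23, -13.77, -15.31]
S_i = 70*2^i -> [70, 140, 280, 560, 1120]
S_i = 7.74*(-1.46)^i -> [7.74, -11.3, 16.5, -24.09, 35.17]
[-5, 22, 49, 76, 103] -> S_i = -5 + 27*i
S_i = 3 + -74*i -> [3, -71, -145, -219, -293]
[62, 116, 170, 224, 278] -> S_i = 62 + 54*i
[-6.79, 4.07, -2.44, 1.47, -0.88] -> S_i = -6.79*(-0.60)^i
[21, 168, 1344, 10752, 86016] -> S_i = 21*8^i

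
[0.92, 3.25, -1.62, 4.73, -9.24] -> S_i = Random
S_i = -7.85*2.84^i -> [-7.85, -22.29, -63.31, -179.81, -510.67]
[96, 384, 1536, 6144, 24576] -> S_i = 96*4^i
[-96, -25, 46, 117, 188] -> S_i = -96 + 71*i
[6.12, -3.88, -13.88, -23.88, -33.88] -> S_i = 6.12 + -10.00*i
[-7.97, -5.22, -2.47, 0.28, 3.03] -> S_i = -7.97 + 2.75*i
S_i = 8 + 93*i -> [8, 101, 194, 287, 380]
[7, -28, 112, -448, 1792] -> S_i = 7*-4^i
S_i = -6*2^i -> [-6, -12, -24, -48, -96]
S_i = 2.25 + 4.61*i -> [2.25, 6.86, 11.47, 16.08, 20.69]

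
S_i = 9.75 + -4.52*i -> [9.75, 5.23, 0.71, -3.81, -8.33]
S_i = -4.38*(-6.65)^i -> [-4.38, 29.13, -193.69, 1288.07, -8565.66]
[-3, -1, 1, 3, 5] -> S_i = -3 + 2*i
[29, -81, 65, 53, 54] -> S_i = Random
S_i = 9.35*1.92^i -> [9.35, 17.95, 34.47, 66.18, 127.06]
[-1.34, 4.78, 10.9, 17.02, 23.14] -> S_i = -1.34 + 6.12*i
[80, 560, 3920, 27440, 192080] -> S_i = 80*7^i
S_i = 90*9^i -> [90, 810, 7290, 65610, 590490]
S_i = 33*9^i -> [33, 297, 2673, 24057, 216513]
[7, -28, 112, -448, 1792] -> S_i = 7*-4^i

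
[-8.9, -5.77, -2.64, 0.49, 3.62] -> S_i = -8.90 + 3.13*i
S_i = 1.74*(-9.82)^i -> [1.74, -17.09, 167.79, -1647.72, 16180.62]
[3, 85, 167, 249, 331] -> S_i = 3 + 82*i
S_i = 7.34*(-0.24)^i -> [7.34, -1.76, 0.42, -0.1, 0.02]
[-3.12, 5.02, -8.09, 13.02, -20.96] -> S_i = -3.12*(-1.61)^i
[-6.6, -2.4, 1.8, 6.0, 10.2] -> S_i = -6.60 + 4.20*i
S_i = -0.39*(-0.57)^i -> [-0.39, 0.22, -0.13, 0.07, -0.04]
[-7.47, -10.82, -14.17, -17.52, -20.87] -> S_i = -7.47 + -3.35*i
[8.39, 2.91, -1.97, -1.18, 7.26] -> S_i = Random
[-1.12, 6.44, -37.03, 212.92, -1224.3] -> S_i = -1.12*(-5.75)^i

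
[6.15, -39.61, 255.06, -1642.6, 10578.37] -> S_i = 6.15*(-6.44)^i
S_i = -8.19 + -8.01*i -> [-8.19, -16.2, -24.21, -32.22, -40.23]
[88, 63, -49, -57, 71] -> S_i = Random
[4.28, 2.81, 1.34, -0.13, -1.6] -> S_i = 4.28 + -1.47*i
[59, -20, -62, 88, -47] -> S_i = Random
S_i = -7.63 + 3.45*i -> [-7.63, -4.18, -0.73, 2.72, 6.17]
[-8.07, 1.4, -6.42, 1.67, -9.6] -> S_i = Random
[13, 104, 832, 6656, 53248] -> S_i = 13*8^i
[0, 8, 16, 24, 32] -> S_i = 0 + 8*i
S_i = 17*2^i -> [17, 34, 68, 136, 272]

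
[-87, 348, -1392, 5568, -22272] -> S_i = -87*-4^i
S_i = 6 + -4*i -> [6, 2, -2, -6, -10]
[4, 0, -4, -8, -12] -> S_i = 4 + -4*i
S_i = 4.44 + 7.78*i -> [4.44, 12.22, 20.0, 27.78, 35.56]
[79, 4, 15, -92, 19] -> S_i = Random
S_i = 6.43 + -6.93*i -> [6.43, -0.5, -7.43, -14.36, -21.29]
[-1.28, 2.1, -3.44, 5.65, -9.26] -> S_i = -1.28*(-1.64)^i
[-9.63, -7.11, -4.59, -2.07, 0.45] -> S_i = -9.63 + 2.52*i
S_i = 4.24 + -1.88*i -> [4.24, 2.36, 0.48, -1.4, -3.28]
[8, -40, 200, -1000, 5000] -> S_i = 8*-5^i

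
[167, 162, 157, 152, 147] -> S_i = 167 + -5*i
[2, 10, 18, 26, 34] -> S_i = 2 + 8*i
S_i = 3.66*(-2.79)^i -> [3.66, -10.21, 28.49, -79.49, 221.77]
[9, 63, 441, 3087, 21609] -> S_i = 9*7^i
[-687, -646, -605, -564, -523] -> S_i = -687 + 41*i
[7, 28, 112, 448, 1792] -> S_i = 7*4^i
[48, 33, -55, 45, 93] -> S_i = Random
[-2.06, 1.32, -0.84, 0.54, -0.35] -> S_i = -2.06*(-0.64)^i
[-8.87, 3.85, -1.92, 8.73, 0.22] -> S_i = Random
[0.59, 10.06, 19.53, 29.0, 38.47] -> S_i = 0.59 + 9.47*i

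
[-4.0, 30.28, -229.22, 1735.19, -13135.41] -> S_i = -4.00*(-7.57)^i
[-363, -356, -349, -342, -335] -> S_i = -363 + 7*i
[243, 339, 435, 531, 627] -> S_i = 243 + 96*i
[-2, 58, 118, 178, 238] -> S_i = -2 + 60*i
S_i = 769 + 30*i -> [769, 799, 829, 859, 889]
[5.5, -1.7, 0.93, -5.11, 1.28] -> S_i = Random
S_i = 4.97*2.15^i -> [4.97, 10.69, 22.97, 49.39, 106.2]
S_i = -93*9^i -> [-93, -837, -7533, -67797, -610173]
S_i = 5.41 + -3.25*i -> [5.41, 2.16, -1.09, -4.34, -7.59]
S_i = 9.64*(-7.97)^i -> [9.64, -76.83, 612.34, -4880.36, 38896.48]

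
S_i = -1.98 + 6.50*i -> [-1.98, 4.52, 11.02, 17.52, 24.02]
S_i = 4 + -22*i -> [4, -18, -40, -62, -84]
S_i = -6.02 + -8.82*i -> [-6.02, -14.84, -23.66, -32.48, -41.3]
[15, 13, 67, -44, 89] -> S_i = Random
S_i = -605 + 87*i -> [-605, -518, -431, -344, -257]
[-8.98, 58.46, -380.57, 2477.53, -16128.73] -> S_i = -8.98*(-6.51)^i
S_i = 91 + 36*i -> [91, 127, 163, 199, 235]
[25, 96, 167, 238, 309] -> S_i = 25 + 71*i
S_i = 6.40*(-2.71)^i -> [6.4, -17.34, 47.0, -127.38, 345.19]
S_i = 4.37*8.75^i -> [4.37, 38.24, 334.58, 2927.56, 25616.14]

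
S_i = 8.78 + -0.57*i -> [8.78, 8.21, 7.64, 7.07, 6.5]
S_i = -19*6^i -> [-19, -114, -684, -4104, -24624]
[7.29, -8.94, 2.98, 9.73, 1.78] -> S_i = Random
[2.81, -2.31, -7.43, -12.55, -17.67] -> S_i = 2.81 + -5.12*i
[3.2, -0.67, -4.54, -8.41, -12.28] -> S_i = 3.20 + -3.87*i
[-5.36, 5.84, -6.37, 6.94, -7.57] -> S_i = -5.36*(-1.09)^i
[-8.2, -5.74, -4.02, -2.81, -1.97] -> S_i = -8.20*0.70^i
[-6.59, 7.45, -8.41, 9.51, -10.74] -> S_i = -6.59*(-1.13)^i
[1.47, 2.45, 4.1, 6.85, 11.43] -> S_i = 1.47*1.67^i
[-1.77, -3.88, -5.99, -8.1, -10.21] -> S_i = -1.77 + -2.11*i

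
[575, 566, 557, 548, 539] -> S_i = 575 + -9*i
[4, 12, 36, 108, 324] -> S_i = 4*3^i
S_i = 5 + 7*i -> [5, 12, 19, 26, 33]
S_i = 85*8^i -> [85, 680, 5440, 43520, 348160]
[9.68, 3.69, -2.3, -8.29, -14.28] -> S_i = 9.68 + -5.99*i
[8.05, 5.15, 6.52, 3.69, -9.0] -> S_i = Random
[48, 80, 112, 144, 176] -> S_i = 48 + 32*i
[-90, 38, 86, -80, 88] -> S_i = Random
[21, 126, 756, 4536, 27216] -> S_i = 21*6^i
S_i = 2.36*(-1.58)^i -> [2.36, -3.73, 5.89, -9.31, 14.71]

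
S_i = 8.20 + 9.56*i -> [8.2, 17.76, 27.32, 36.88, 46.44]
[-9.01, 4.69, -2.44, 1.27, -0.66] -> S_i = -9.01*(-0.52)^i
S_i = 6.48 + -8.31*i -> [6.48, -1.83, -10.14, -18.45, -26.76]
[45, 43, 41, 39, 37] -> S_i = 45 + -2*i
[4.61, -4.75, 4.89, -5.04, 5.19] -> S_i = 4.61*(-1.03)^i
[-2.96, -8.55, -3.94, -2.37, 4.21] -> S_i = Random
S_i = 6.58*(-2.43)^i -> [6.58, -15.99, 38.85, -94.42, 229.43]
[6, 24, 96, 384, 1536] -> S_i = 6*4^i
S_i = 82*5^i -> [82, 410, 2050, 10250, 51250]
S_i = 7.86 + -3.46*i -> [7.86, 4.4, 0.94, -2.52, -5.98]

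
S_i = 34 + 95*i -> [34, 129, 224, 319, 414]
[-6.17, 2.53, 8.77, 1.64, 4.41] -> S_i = Random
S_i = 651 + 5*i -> [651, 656, 661, 666, 671]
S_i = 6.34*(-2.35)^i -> [6.34, -14.9, 35.01, -82.28, 193.36]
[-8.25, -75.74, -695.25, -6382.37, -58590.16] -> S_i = -8.25*9.18^i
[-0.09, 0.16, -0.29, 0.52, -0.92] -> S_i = -0.09*(-1.79)^i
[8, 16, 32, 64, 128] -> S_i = 8*2^i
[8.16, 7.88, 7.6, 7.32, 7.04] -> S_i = 8.16 + -0.28*i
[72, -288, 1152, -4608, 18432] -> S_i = 72*-4^i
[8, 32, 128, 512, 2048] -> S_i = 8*4^i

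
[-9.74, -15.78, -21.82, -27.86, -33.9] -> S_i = -9.74 + -6.04*i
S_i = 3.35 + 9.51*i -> [3.35, 12.86, 22.37, 31.88, 41.39]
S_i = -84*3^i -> [-84, -252, -756, -2268, -6804]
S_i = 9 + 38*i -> [9, 47, 85, 123, 161]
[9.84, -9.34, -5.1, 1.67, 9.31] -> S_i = Random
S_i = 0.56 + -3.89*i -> [0.56, -3.33, -7.22, -11.11, -15.0]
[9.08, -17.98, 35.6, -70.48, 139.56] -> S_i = 9.08*(-1.98)^i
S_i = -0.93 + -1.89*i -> [-0.93, -2.82, -4.71, -6.6, -8.49]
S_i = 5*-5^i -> [5, -25, 125, -625, 3125]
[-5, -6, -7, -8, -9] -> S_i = -5 + -1*i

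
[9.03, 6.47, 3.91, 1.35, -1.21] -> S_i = 9.03 + -2.56*i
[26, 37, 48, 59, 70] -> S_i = 26 + 11*i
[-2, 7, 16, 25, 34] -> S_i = -2 + 9*i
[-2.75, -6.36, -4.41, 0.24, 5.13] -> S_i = Random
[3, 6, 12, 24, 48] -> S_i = 3*2^i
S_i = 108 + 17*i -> [108, 125, 142, 159, 176]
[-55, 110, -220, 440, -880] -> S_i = -55*-2^i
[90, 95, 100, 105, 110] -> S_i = 90 + 5*i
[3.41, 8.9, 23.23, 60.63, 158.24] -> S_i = 3.41*2.61^i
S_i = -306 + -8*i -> [-306, -314, -322, -330, -338]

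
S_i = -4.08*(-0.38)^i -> [-4.08, 1.55, -0.59, 0.22, -0.09]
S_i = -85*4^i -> [-85, -340, -1360, -5440, -21760]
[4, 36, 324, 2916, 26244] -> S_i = 4*9^i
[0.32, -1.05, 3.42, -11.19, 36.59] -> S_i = 0.32*(-3.27)^i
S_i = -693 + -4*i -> [-693, -697, -701, -705, -709]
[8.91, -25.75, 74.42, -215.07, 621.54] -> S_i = 8.91*(-2.89)^i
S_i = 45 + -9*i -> [45, 36, 27, 18, 9]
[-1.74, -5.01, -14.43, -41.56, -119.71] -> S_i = -1.74*2.88^i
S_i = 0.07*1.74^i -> [0.07, 0.12, 0.21, 0.37, 0.64]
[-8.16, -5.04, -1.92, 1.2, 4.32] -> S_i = -8.16 + 3.12*i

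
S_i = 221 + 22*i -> [221, 243, 265, 287, 309]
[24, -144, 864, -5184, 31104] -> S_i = 24*-6^i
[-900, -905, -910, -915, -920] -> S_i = -900 + -5*i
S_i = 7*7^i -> [7, 49, 343, 2401, 16807]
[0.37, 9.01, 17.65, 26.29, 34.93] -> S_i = 0.37 + 8.64*i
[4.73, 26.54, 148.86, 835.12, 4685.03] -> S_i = 4.73*5.61^i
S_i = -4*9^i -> [-4, -36, -324, -2916, -26244]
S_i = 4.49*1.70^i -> [4.49, 7.63, 12.98, 22.06, 37.5]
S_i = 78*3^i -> [78, 234, 702, 2106, 6318]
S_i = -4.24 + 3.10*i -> [-4.24, -1.14, 1.96, 5.06, 8.16]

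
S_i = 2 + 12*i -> [2, 14, 26, 38, 50]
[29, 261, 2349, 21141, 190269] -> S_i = 29*9^i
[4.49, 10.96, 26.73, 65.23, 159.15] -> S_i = 4.49*2.44^i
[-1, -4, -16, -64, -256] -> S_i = -1*4^i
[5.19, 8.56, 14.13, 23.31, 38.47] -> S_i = 5.19*1.65^i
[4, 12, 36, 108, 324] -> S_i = 4*3^i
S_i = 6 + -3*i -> [6, 3, 0, -3, -6]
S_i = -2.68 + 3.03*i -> [-2.68, 0.35, 3.38, 6.41, 9.44]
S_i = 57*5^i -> [57, 285, 1425, 7125, 35625]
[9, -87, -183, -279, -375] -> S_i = 9 + -96*i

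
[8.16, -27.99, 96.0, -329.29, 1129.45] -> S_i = 8.16*(-3.43)^i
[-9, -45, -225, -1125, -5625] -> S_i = -9*5^i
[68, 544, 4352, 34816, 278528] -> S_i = 68*8^i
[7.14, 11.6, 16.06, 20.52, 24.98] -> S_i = 7.14 + 4.46*i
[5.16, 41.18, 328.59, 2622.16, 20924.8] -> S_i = 5.16*7.98^i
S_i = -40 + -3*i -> [-40, -43, -46, -49, -52]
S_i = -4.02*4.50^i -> [-4.02, -18.09, -81.4, -366.32, -1648.45]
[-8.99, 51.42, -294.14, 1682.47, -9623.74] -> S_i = -8.99*(-5.72)^i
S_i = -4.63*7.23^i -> [-4.63, -33.47, -242.02, -1749.83, -12651.27]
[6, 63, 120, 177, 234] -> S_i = 6 + 57*i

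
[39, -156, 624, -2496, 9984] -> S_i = 39*-4^i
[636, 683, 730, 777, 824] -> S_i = 636 + 47*i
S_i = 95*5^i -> [95, 475, 2375, 11875, 59375]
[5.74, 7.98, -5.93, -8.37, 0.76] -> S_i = Random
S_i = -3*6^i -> [-3, -18, -108, -648, -3888]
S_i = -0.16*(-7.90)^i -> [-0.16, 1.26, -9.99, 78.89, -623.2]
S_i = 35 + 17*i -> [35, 52, 69, 86, 103]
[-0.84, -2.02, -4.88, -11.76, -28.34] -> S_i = -0.84*2.41^i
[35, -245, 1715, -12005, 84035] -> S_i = 35*-7^i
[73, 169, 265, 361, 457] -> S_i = 73 + 96*i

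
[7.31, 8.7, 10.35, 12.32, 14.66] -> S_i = 7.31*1.19^i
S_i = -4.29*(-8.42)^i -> [-4.29, 36.12, -304.15, 2560.91, -21562.82]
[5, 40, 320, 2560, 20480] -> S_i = 5*8^i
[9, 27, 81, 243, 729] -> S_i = 9*3^i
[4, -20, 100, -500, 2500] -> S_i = 4*-5^i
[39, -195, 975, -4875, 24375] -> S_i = 39*-5^i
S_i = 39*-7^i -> [39, -273, 1911, -13377, 93639]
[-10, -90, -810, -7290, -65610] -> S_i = -10*9^i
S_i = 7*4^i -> [7, 28, 112, 448, 1792]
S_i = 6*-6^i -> [6, -36, 216, -1296, 7776]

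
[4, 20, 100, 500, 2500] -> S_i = 4*5^i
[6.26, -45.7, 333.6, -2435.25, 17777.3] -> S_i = 6.26*(-7.30)^i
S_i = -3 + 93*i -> [-3, 90, 183, 276, 369]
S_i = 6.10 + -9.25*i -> [6.1, -3.15, -12.4, -21.65, -30.9]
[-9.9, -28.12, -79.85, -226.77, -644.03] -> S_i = -9.90*2.84^i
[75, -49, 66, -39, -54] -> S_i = Random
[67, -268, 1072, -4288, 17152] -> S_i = 67*-4^i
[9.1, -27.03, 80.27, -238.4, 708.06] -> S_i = 9.10*(-2.97)^i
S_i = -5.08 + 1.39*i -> [-5.08, -3.69, -2.3, -0.91, 0.48]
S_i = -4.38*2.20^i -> [-4.38, -9.64, -21.2, -46.64, -102.6]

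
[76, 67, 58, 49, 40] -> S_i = 76 + -9*i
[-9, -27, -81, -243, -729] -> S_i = -9*3^i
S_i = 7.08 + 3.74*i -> [7.08, 10.82, 14.56, 18.3, 22.04]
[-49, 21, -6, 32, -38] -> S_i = Random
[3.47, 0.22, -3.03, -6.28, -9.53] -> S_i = 3.47 + -3.25*i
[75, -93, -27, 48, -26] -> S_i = Random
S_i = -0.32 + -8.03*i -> [-0.32, -8.35, -16.38, -24.41, -32.44]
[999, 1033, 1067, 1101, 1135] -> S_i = 999 + 34*i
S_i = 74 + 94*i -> [74, 168, 262, 356, 450]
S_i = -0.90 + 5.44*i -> [-0.9, 4.54, 9.98, 15.42, 20.86]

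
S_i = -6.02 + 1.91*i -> [-6.02, -4.11, -2.2, -0.29, 1.62]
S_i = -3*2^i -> [-3, -6, -12, -24, -48]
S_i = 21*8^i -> [21, 168, 1344, 10752, 86016]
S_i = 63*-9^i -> [63, -567, 5103, -45927, 413343]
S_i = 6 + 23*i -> [6, 29, 52, 75, 98]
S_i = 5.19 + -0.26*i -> [5.19, 4.93, 4.67, 4.41, 4.15]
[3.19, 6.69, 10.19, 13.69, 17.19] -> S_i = 3.19 + 3.50*i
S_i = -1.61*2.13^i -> [-1.61, -3.43, -7.3, -15.56, -33.14]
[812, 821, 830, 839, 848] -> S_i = 812 + 9*i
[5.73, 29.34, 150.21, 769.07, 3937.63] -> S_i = 5.73*5.12^i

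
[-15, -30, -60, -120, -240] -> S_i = -15*2^i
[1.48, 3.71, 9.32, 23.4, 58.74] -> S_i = 1.48*2.51^i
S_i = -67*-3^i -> [-67, 201, -603, 1809, -5427]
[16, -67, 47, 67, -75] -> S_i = Random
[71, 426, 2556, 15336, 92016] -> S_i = 71*6^i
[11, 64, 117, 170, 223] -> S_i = 11 + 53*i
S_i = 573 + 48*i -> [573, 621, 669, 717, 765]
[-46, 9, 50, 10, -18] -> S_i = Random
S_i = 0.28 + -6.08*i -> [0.28, -5.8, -11.88, -17.96, -24.04]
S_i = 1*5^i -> [1, 5, 25, 125, 625]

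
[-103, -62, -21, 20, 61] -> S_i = -103 + 41*i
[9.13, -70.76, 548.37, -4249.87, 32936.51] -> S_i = 9.13*(-7.75)^i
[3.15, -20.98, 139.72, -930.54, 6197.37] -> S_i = 3.15*(-6.66)^i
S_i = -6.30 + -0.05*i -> [-6.3, -6.35, -6.4, -6.45, -6.5]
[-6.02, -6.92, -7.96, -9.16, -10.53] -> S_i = -6.02*1.15^i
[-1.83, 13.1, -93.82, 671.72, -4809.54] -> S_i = -1.83*(-7.16)^i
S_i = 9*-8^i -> [9, -72, 576, -4608, 36864]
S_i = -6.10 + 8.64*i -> [-6.1, 2.54, 11.18, 19.82, 28.46]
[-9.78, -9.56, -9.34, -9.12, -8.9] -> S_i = -9.78 + 0.22*i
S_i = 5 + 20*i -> [5, 25, 45, 65, 85]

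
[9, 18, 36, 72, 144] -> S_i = 9*2^i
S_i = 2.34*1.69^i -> [2.34, 3.95, 6.68, 11.29, 19.09]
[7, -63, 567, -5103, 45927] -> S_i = 7*-9^i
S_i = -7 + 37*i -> [-7, 30, 67, 104, 141]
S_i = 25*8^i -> [25, 200, 1600, 12800, 102400]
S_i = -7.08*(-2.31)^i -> [-7.08, 16.35, -37.78, 87.27, -201.6]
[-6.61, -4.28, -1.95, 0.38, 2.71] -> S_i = -6.61 + 2.33*i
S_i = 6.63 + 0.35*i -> [6.63, 6.98, 7.33, 7.68, 8.03]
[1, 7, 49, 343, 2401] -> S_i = 1*7^i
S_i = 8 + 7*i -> [8, 15, 22, 29, 36]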